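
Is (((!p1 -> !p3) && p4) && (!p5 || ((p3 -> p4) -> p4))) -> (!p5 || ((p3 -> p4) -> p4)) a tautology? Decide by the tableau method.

Valid

Assume the negation and expand:
Initial set: {F ((((!p1 -> !p3) && p4) && (!p5 || ((p3 -> p4) -> p4))) -> (!p5 || ((p3 -> p4) -> p4)))}.
F ((((!p1 -> !p3) && p4) && (!p5 || ((p3 -> p4) -> p4))) -> (!p5 || ((p3 -> p4) -> p4))): α-rule — add T (((!p1 -> !p3) && p4) && (!p5 || ((p3 -> p4) -> p4))), F (!p5 || ((p3 -> p4) -> p4)).
T (((!p1 -> !p3) && p4) && (!p5 || ((p3 -> p4) -> p4))): α-rule — add T ((!p1 -> !p3) && p4), T (!p5 || ((p3 -> p4) -> p4)).
F (!p5 || ((p3 -> p4) -> p4)): α-rule — add F !p5, F ((p3 -> p4) -> p4).
T ((!p1 -> !p3) && p4): α-rule — add T (!p1 -> !p3), T p4.
F ((p3 -> p4) -> p4): α-rule — add T (p3 -> p4), F p4.
× closes — contains both p4 and !p4.
All 1 branch closes.
Every branch closed, so the negation is unsatisfiable and the formula is valid.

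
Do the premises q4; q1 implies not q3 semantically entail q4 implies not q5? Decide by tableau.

No

Initial set: {T q4; T (q1 implies not q3); F (q4 implies not q5)}.
F (q4 implies not q5): α-rule — add T q4, F not q5.
T (q1 implies not q3): β-rule — branch into F q1  //  T not q3.
  branch 1 (add F q1):
    ○ open, literals {q1=false, q4=true, q5=true}.
  branch 2 (add T not q3):
    ○ open, literals {q3=false, q4=true, q5=true}.
0 branches closed, 2 open.
An open branch gives a countermodel: q1=false, q4=true, q5=true (unmentioned atoms arbitrary); the premises hold there but the conclusion fails.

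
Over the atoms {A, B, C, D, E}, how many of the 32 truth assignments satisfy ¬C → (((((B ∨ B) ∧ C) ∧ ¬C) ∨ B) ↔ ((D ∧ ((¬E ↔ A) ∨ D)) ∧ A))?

Initial set: {(¬C → (((((B ∨ B) ∧ C) ∧ ¬C) ∨ B) ↔ ((D ∧ ((¬E ↔ A) ∨ D)) ∧ A)))}.
(¬C → (((((B ∨ B) ∧ C) ∧ ¬C) ∨ B) ↔ ((D ∧ ((¬E ↔ A) ∨ D)) ∧ A))): β-rule — branch into ¬¬C  //  (((((B ∨ B) ∧ C) ∧ ¬C) ∨ B) ↔ ((D ∧ ((¬E ↔ A) ∨ D)) ∧ A)).
  branch 1 (add ¬¬C):
    ○ open, literals {C=T}.
  branch 2 (add (((((B ∨ B) ∧ C) ∧ ¬C) ∨ B) ↔ ((D ∧ ((¬E ↔ A) ∨ D)) ∧ A))):
    (((((B ∨ B) ∧ C) ∧ ¬C) ∨ B) ↔ ((D ∧ ((¬E ↔ A) ∨ D)) ∧ A)): β-rule — branch into ((((B ∨ B) ∧ C) ∧ ¬C) ∨ B), ((D ∧ ((¬E ↔ A) ∨ D)) ∧ A)  //  ¬((((B ∨ B) ∧ C) ∧ ¬C) ∨ B), ¬((D ∧ ((¬E ↔ A) ∨ D)) ∧ A).
      branch 2.1 (add ((((B ∨ B) ∧ C) ∧ ¬C) ∨ B), ((D ∧ ((¬E ↔ A) ∨ D)) ∧ A)):
        ((D ∧ ((¬E ↔ A) ∨ D)) ∧ A): α-rule — add (D ∧ ((¬E ↔ A) ∨ D)), A.
        (D ∧ ((¬E ↔ A) ∨ D)): α-rule — add D, ((¬E ↔ A) ∨ D).
        ((((B ∨ B) ∧ C) ∧ ¬C) ∨ B): β-rule — branch into (((B ∨ B) ∧ C) ∧ ¬C)  //  B.
          branch 2.1.1 (add (((B ∨ B) ∧ C) ∧ ¬C)):
            (((B ∨ B) ∧ C) ∧ ¬C): α-rule — add ((B ∨ B) ∧ C), ¬C.
            ((B ∨ B) ∧ C): α-rule — add (B ∨ B), C.
            × closes — contains both C and ¬C.
          branch 2.1.2 (add B):
            ((¬E ↔ A) ∨ D): β-rule — branch into (¬E ↔ A)  //  D.
              branch 2.1.2.1 (add (¬E ↔ A)):
                (¬E ↔ A): β-rule — branch into ¬E, A  //  ¬¬E, ¬A.
                  branch 2.1.2.1.1 (add ¬E, A):
                    ○ open, literals {A=T, B=T, D=T, E=F}.
                  branch 2.1.2.1.2 (add ¬¬E, ¬A):
                    × closes — contains both A and ¬A.
              branch 2.1.2.2 (add D):
                ○ open, literals {A=T, B=T, D=T}.
      branch 2.2 (add ¬((((B ∨ B) ∧ C) ∧ ¬C) ∨ B), ¬((D ∧ ((¬E ↔ A) ∨ D)) ∧ A)):
        ¬((((B ∨ B) ∧ C) ∧ ¬C) ∨ B): α-rule — add ¬(((B ∨ B) ∧ C) ∧ ¬C), ¬B.
        ¬((D ∧ ((¬E ↔ A) ∨ D)) ∧ A): β-rule — branch into ¬(D ∧ ((¬E ↔ A) ∨ D))  //  ¬A.
          branch 2.2.1 (add ¬(D ∧ ((¬E ↔ A) ∨ D))):
            ¬(((B ∨ B) ∧ C) ∧ ¬C): β-rule — branch into ¬((B ∨ B) ∧ C)  //  ¬¬C.
              branch 2.2.1.1 (add ¬((B ∨ B) ∧ C)):
                ¬(D ∧ ((¬E ↔ A) ∨ D)): β-rule — branch into ¬D  //  ¬((¬E ↔ A) ∨ D).
                  branch 2.2.1.1.1 (add ¬D):
                    ¬((B ∨ B) ∧ C): β-rule — branch into ¬(B ∨ B)  //  ¬C.
                      branch 2.2.1.1.1.1 (add ¬(B ∨ B)):
                        ¬(B ∨ B): α-rule — add ¬B, ¬B.
                        ○ open, literals {B=F, D=F}.
                      branch 2.2.1.1.1.2 (add ¬C):
                        ○ open, literals {B=F, C=F, D=F}.
                  branch 2.2.1.1.2 (add ¬((¬E ↔ A) ∨ D)):
                    ¬((¬E ↔ A) ∨ D): α-rule — add ¬(¬E ↔ A), ¬D.
                    ¬((B ∨ B) ∧ C): β-rule — branch into ¬(B ∨ B)  //  ¬C.
                      branch 2.2.1.1.2.1 (add ¬(B ∨ B)):
                        ¬(B ∨ B): α-rule — add ¬B, ¬B.
                        ¬(¬E ↔ A): β-rule — branch into ¬E, ¬A  //  ¬¬E, A.
                          branch 2.2.1.1.2.1.1 (add ¬E, ¬A):
                            ○ open, literals {A=F, B=F, D=F, E=F}.
                          branch 2.2.1.1.2.1.2 (add ¬¬E, A):
                            ○ open, literals {A=T, B=F, D=F, E=T}.
                      branch 2.2.1.1.2.2 (add ¬C):
                        ¬(¬E ↔ A): β-rule — branch into ¬E, ¬A  //  ¬¬E, A.
                          branch 2.2.1.1.2.2.1 (add ¬E, ¬A):
                            ○ open, literals {A=F, B=F, C=F, D=F, E=F}.
                          branch 2.2.1.1.2.2.2 (add ¬¬E, A):
                            ○ open, literals {A=T, B=F, C=F, D=F, E=T}.
              branch 2.2.1.2 (add ¬¬C):
                ¬(D ∧ ((¬E ↔ A) ∨ D)): β-rule — branch into ¬D  //  ¬((¬E ↔ A) ∨ D).
                  branch 2.2.1.2.1 (add ¬D):
                    ○ open, literals {B=F, C=T, D=F}.
                  branch 2.2.1.2.2 (add ¬((¬E ↔ A) ∨ D)):
                    ¬((¬E ↔ A) ∨ D): α-rule — add ¬(¬E ↔ A), ¬D.
                    ¬(¬E ↔ A): β-rule — branch into ¬E, ¬A  //  ¬¬E, A.
                      branch 2.2.1.2.2.1 (add ¬E, ¬A):
                        ○ open, literals {A=F, B=F, C=T, D=F, E=F}.
                      branch 2.2.1.2.2.2 (add ¬¬E, A):
                        ○ open, literals {A=T, B=F, C=T, D=F, E=T}.
          branch 2.2.2 (add ¬A):
            ¬(((B ∨ B) ∧ C) ∧ ¬C): β-rule — branch into ¬((B ∨ B) ∧ C)  //  ¬¬C.
              branch 2.2.2.1 (add ¬((B ∨ B) ∧ C)):
                ¬((B ∨ B) ∧ C): β-rule — branch into ¬(B ∨ B)  //  ¬C.
                  branch 2.2.2.1.1 (add ¬(B ∨ B)):
                    ¬(B ∨ B): α-rule — add ¬B, ¬B.
                    ○ open, literals {A=F, B=F}.
                  branch 2.2.2.1.2 (add ¬C):
                    ○ open, literals {A=F, B=F, C=F}.
              branch 2.2.2.2 (add ¬¬C):
                ○ open, literals {A=F, B=F, C=T}.
2 branches closed, 15 open.
Each open branch fixes some atoms; the unmentioned ones are free. Counting distinct full assignments: branch {C=T} (A, B, D, E) contributes 16 new; branch {A=T, B=T, D=T, E=F} (C) contributes 1 new; branch {A=T, B=T, D=T} (C, E) contributes 1 new; branch {B=F, D=F} (A, C, E) contributes 4 new; branch {B=F, C=F, D=F} (A, E) contributes 0 new; branch {A=F, B=F, D=F, E=F} (C) contributes 0 new; branch {A=T, B=F, D=F, E=T} (C) contributes 0 new; branch {A=F, B=F, C=F, D=F, E=F} (none free) contributes 0 new; branch {A=T, B=F, C=F, D=F, E=T} (none free) contributes 0 new; branch {B=F, C=T, D=F} (A, E) contributes 0 new; branch {A=F, B=F, C=T, D=F, E=F} (none free) contributes 0 new; branch {A=T, B=F, C=T, D=F, E=T} (none free) contributes 0 new; branch {A=F, B=F} (C, D, E) contributes 2 new; branch {A=F, B=F, C=F} (D, E) contributes 0 new; branch {A=F, B=F, C=T} (D, E) contributes 0 new. Total: 24.

24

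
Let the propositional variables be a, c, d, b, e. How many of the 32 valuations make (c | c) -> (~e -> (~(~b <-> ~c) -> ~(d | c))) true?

28

Initial set: {((c | c) -> (~e -> (~(~b <-> ~c) -> ~(d | c))))}.
((c | c) -> (~e -> (~(~b <-> ~c) -> ~(d | c)))): β-rule — branch into ~(c | c)  //  (~e -> (~(~b <-> ~c) -> ~(d | c))).
  branch 1 (add ~(c | c)):
    ~(c | c): α-rule — add ~c, ~c.
    ○ open, literals {c=F}.
  branch 2 (add (~e -> (~(~b <-> ~c) -> ~(d | c)))):
    (~e -> (~(~b <-> ~c) -> ~(d | c))): β-rule — branch into ~~e  //  (~(~b <-> ~c) -> ~(d | c)).
      branch 2.1 (add ~~e):
        ○ open, literals {e=T}.
      branch 2.2 (add (~(~b <-> ~c) -> ~(d | c))):
        (~(~b <-> ~c) -> ~(d | c)): β-rule — branch into ~~(~b <-> ~c)  //  ~(d | c).
          branch 2.2.1 (add ~~(~b <-> ~c)):
            ~~(~b <-> ~c): β-rule — branch into ~b, ~c  //  ~~b, ~~c.
              branch 2.2.1.1 (add ~b, ~c):
                ○ open, literals {b=F, c=F}.
              branch 2.2.1.2 (add ~~b, ~~c):
                ○ open, literals {b=T, c=T}.
          branch 2.2.2 (add ~(d | c)):
            ~(d | c): α-rule — add ~d, ~c.
            ○ open, literals {c=F, d=F}.
0 branches closed, 5 open.
Each open branch fixes some atoms; the unmentioned ones are free. Counting distinct full assignments: branch {c=F} (a, d, b, e) contributes 16 new; branch {e=T} (a, c, d, b) contributes 8 new; branch {b=F, c=F} (a, d, e) contributes 0 new; branch {b=T, c=T} (a, d, e) contributes 4 new; branch {c=F, d=F} (a, b, e) contributes 0 new. Total: 28.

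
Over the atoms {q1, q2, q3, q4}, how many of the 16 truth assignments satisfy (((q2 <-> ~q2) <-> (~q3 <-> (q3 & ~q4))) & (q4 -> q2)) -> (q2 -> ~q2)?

10

Initial set: {T ((((q2 <-> ~q2) <-> (~q3 <-> (q3 & ~q4))) & (q4 -> q2)) -> (q2 -> ~q2))}.
T ((((q2 <-> ~q2) <-> (~q3 <-> (q3 & ~q4))) & (q4 -> q2)) -> (q2 -> ~q2)): β-rule — branch into F (((q2 <-> ~q2) <-> (~q3 <-> (q3 & ~q4))) & (q4 -> q2))  //  T (q2 -> ~q2).
  branch 1 (add F (((q2 <-> ~q2) <-> (~q3 <-> (q3 & ~q4))) & (q4 -> q2))):
    F (((q2 <-> ~q2) <-> (~q3 <-> (q3 & ~q4))) & (q4 -> q2)): β-rule — branch into F ((q2 <-> ~q2) <-> (~q3 <-> (q3 & ~q4)))  //  F (q4 -> q2).
      branch 1.1 (add F ((q2 <-> ~q2) <-> (~q3 <-> (q3 & ~q4)))):
        F ((q2 <-> ~q2) <-> (~q3 <-> (q3 & ~q4))): β-rule — branch into T (q2 <-> ~q2), F (~q3 <-> (q3 & ~q4))  //  F (q2 <-> ~q2), T (~q3 <-> (q3 & ~q4)).
          branch 1.1.1 (add T (q2 <-> ~q2), F (~q3 <-> (q3 & ~q4))):
            T (q2 <-> ~q2): β-rule — branch into T q2, T ~q2  //  F q2, F ~q2.
              branch 1.1.1.1 (add T q2, T ~q2):
                × closes — contains both q2 and ~q2.
              branch 1.1.1.2 (add F q2, F ~q2):
                × closes — contains both q2 and ~q2.
          branch 1.1.2 (add F (q2 <-> ~q2), T (~q3 <-> (q3 & ~q4))):
            F (q2 <-> ~q2): β-rule — branch into T q2, F ~q2  //  F q2, T ~q2.
              branch 1.1.2.1 (add T q2, F ~q2):
                T (~q3 <-> (q3 & ~q4)): β-rule — branch into T ~q3, T (q3 & ~q4)  //  F ~q3, F (q3 & ~q4).
                  branch 1.1.2.1.1 (add T ~q3, T (q3 & ~q4)):
                    T (q3 & ~q4): α-rule — add T q3, T ~q4.
                    × closes — contains both q3 and ~q3.
                  branch 1.1.2.1.2 (add F ~q3, F (q3 & ~q4)):
                    F (q3 & ~q4): β-rule — branch into F q3  //  F ~q4.
                      branch 1.1.2.1.2.1 (add F q3):
                        × closes — contains both q3 and ~q3.
                      branch 1.1.2.1.2.2 (add F ~q4):
                        ○ open, literals {q2=1, q3=1, q4=1}.
              branch 1.1.2.2 (add F q2, T ~q2):
                T (~q3 <-> (q3 & ~q4)): β-rule — branch into T ~q3, T (q3 & ~q4)  //  F ~q3, F (q3 & ~q4).
                  branch 1.1.2.2.1 (add T ~q3, T (q3 & ~q4)):
                    T (q3 & ~q4): α-rule — add T q3, T ~q4.
                    × closes — contains both q3 and ~q3.
                  branch 1.1.2.2.2 (add F ~q3, F (q3 & ~q4)):
                    F (q3 & ~q4): β-rule — branch into F q3  //  F ~q4.
                      branch 1.1.2.2.2.1 (add F q3):
                        × closes — contains both q3 and ~q3.
                      branch 1.1.2.2.2.2 (add F ~q4):
                        ○ open, literals {q2=0, q3=1, q4=1}.
      branch 1.2 (add F (q4 -> q2)):
        F (q4 -> q2): α-rule — add T q4, F q2.
        ○ open, literals {q2=0, q4=1}.
  branch 2 (add T (q2 -> ~q2)):
    T (q2 -> ~q2): β-rule — branch into F q2  //  T ~q2.
      branch 2.1 (add F q2):
        ○ open, literals {q2=0}.
      branch 2.2 (add T ~q2):
        ○ open, literals {q2=0}.
6 branches closed, 5 open.
Each open branch fixes some atoms; the unmentioned ones are free. Counting distinct full assignments: branch {q2=1, q3=1, q4=1} (q1) contributes 2 new; branch {q2=0, q3=1, q4=1} (q1) contributes 2 new; branch {q2=0, q4=1} (q1, q3) contributes 2 new; branch {q2=0} (q1, q3, q4) contributes 4 new; branch {q2=0} (q1, q3, q4) contributes 0 new. Total: 10.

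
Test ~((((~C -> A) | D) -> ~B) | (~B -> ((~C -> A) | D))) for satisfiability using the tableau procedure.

Unsatisfiable

Initial set: {T ~((((~C -> A) | D) -> ~B) | (~B -> ((~C -> A) | D)))}.
T ~((((~C -> A) | D) -> ~B) | (~B -> ((~C -> A) | D))): α-rule — add F (((~C -> A) | D) -> ~B), F (~B -> ((~C -> A) | D)).
F (((~C -> A) | D) -> ~B): α-rule — add T ((~C -> A) | D), F ~B.
F (~B -> ((~C -> A) | D)): α-rule — add T ~B, F ((~C -> A) | D).
× closes — contains both B and ~B.
All 1 branch closes.
Every branch closed; the formula is unsatisfiable.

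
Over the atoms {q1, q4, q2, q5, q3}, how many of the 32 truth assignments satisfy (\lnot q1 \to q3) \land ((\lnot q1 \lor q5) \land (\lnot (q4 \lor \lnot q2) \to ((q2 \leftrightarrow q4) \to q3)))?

16

Initial set: {((\lnot q1 \to q3) \land ((\lnot q1 \lor q5) \land (\lnot (q4 \lor \lnot q2) \to ((q2 \leftrightarrow q4) \to q3))))}.
((\lnot q1 \to q3) \land ((\lnot q1 \lor q5) \land (\lnot (q4 \lor \lnot q2) \to ((q2 \leftrightarrow q4) \to q3)))): α-rule — add (\lnot q1 \to q3), ((\lnot q1 \lor q5) \land (\lnot (q4 \lor \lnot q2) \to ((q2 \leftrightarrow q4) \to q3))).
((\lnot q1 \lor q5) \land (\lnot (q4 \lor \lnot q2) \to ((q2 \leftrightarrow q4) \to q3))): α-rule — add (\lnot q1 \lor q5), (\lnot (q4 \lor \lnot q2) \to ((q2 \leftrightarrow q4) \to q3)).
(\lnot q1 \to q3): β-rule — branch into \lnot \lnot q1  //  q3.
  branch 1 (add \lnot \lnot q1):
    (\lnot q1 \lor q5): β-rule — branch into \lnot q1  //  q5.
      branch 1.1 (add \lnot q1):
        × closes — contains both q1 and \lnot q1.
      branch 1.2 (add q5):
        (\lnot (q4 \lor \lnot q2) \to ((q2 \leftrightarrow q4) \to q3)): β-rule — branch into \lnot \lnot (q4 \lor \lnot q2)  //  ((q2 \leftrightarrow q4) \to q3).
          branch 1.2.1 (add \lnot \lnot (q4 \lor \lnot q2)):
            \lnot \lnot (q4 \lor \lnot q2): β-rule — branch into q4  //  \lnot q2.
              branch 1.2.1.1 (add q4):
                ○ open, literals {q1=T, q4=T, q5=T}.
              branch 1.2.1.2 (add \lnot q2):
                ○ open, literals {q1=T, q2=F, q5=T}.
          branch 1.2.2 (add ((q2 \leftrightarrow q4) \to q3)):
            ((q2 \leftrightarrow q4) \to q3): β-rule — branch into \lnot (q2 \leftrightarrow q4)  //  q3.
              branch 1.2.2.1 (add \lnot (q2 \leftrightarrow q4)):
                \lnot (q2 \leftrightarrow q4): β-rule — branch into q2, \lnot q4  //  \lnot q2, q4.
                  branch 1.2.2.1.1 (add q2, \lnot q4):
                    ○ open, literals {q1=T, q2=T, q4=F, q5=T}.
                  branch 1.2.2.1.2 (add \lnot q2, q4):
                    ○ open, literals {q1=T, q2=F, q4=T, q5=T}.
              branch 1.2.2.2 (add q3):
                ○ open, literals {q1=T, q3=T, q5=T}.
  branch 2 (add q3):
    (\lnot q1 \lor q5): β-rule — branch into \lnot q1  //  q5.
      branch 2.1 (add \lnot q1):
        (\lnot (q4 \lor \lnot q2) \to ((q2 \leftrightarrow q4) \to q3)): β-rule — branch into \lnot \lnot (q4 \lor \lnot q2)  //  ((q2 \leftrightarrow q4) \to q3).
          branch 2.1.1 (add \lnot \lnot (q4 \lor \lnot q2)):
            \lnot \lnot (q4 \lor \lnot q2): β-rule — branch into q4  //  \lnot q2.
              branch 2.1.1.1 (add q4):
                ○ open, literals {q1=F, q3=T, q4=T}.
              branch 2.1.1.2 (add \lnot q2):
                ○ open, literals {q1=F, q2=F, q3=T}.
          branch 2.1.2 (add ((q2 \leftrightarrow q4) \to q3)):
            ((q2 \leftrightarrow q4) \to q3): β-rule — branch into \lnot (q2 \leftrightarrow q4)  //  q3.
              branch 2.1.2.1 (add \lnot (q2 \leftrightarrow q4)):
                \lnot (q2 \leftrightarrow q4): β-rule — branch into q2, \lnot q4  //  \lnot q2, q4.
                  branch 2.1.2.1.1 (add q2, \lnot q4):
                    ○ open, literals {q1=F, q2=T, q3=T, q4=F}.
                  branch 2.1.2.1.2 (add \lnot q2, q4):
                    ○ open, literals {q1=F, q2=F, q3=T, q4=T}.
              branch 2.1.2.2 (add q3):
                ○ open, literals {q1=F, q3=T}.
      branch 2.2 (add q5):
        (\lnot (q4 \lor \lnot q2) \to ((q2 \leftrightarrow q4) \to q3)): β-rule — branch into \lnot \lnot (q4 \lor \lnot q2)  //  ((q2 \leftrightarrow q4) \to q3).
          branch 2.2.1 (add \lnot \lnot (q4 \lor \lnot q2)):
            \lnot \lnot (q4 \lor \lnot q2): β-rule — branch into q4  //  \lnot q2.
              branch 2.2.1.1 (add q4):
                ○ open, literals {q3=T, q4=T, q5=T}.
              branch 2.2.1.2 (add \lnot q2):
                ○ open, literals {q2=F, q3=T, q5=T}.
          branch 2.2.2 (add ((q2 \leftrightarrow q4) \to q3)):
            ((q2 \leftrightarrow q4) \to q3): β-rule — branch into \lnot (q2 \leftrightarrow q4)  //  q3.
              branch 2.2.2.1 (add \lnot (q2 \leftrightarrow q4)):
                \lnot (q2 \leftrightarrow q4): β-rule — branch into q2, \lnot q4  //  \lnot q2, q4.
                  branch 2.2.2.1.1 (add q2, \lnot q4):
                    ○ open, literals {q2=T, q3=T, q4=F, q5=T}.
                  branch 2.2.2.1.2 (add \lnot q2, q4):
                    ○ open, literals {q2=F, q3=T, q4=T, q5=T}.
              branch 2.2.2.2 (add q3):
                ○ open, literals {q3=T, q5=T}.
1 branch closed, 15 open.
Each open branch fixes some atoms; the unmentioned ones are free. Counting distinct full assignments: branch {q1=T, q4=T, q5=T} (q2, q3) contributes 4 new; branch {q1=T, q2=F, q5=T} (q4, q3) contributes 2 new; branch {q1=T, q2=T, q4=F, q5=T} (q3) contributes 2 new; branch {q1=T, q2=F, q4=T, q5=T} (q3) contributes 0 new; branch {q1=T, q3=T, q5=T} (q4, q2) contributes 0 new; branch {q1=F, q3=T, q4=T} (q2, q5) contributes 4 new; branch {q1=F, q2=F, q3=T} (q4, q5) contributes 2 new; branch {q1=F, q2=T, q3=T, q4=F} (q5) contributes 2 new; branch {q1=F, q2=F, q3=T, q4=T} (q5) contributes 0 new; branch {q1=F, q3=T} (q4, q2, q5) contributes 0 new; branch {q3=T, q4=T, q5=T} (q1, q2) contributes 0 new; branch {q2=F, q3=T, q5=T} (q1, q4) contributes 0 new; branch {q2=T, q3=T, q4=F, q5=T} (q1) contributes 0 new; branch {q2=F, q3=T, q4=T, q5=T} (q1) contributes 0 new; branch {q3=T, q5=T} (q1, q4, q2) contributes 0 new. Total: 16.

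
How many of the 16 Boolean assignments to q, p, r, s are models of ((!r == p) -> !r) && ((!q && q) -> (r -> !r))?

12

Initial set: {(((!r == p) -> !r) && ((!q && q) -> (r -> !r)))}.
(((!r == p) -> !r) && ((!q && q) -> (r -> !r))): α-rule — add ((!r == p) -> !r), ((!q && q) -> (r -> !r)).
((!r == p) -> !r): β-rule — branch into !(!r == p)  //  !r.
  branch 1 (add !(!r == p)):
    ((!q && q) -> (r -> !r)): β-rule — branch into !(!q && q)  //  (r -> !r).
      branch 1.1 (add !(!q && q)):
        !(!r == p): β-rule — branch into !r, !p  //  !!r, p.
          branch 1.1.1 (add !r, !p):
            !(!q && q): β-rule — branch into !!q  //  !q.
              branch 1.1.1.1 (add !!q):
                ○ open, literals {p=false, q=true, r=false}.
              branch 1.1.1.2 (add !q):
                ○ open, literals {p=false, q=false, r=false}.
          branch 1.1.2 (add !!r, p):
            !(!q && q): β-rule — branch into !!q  //  !q.
              branch 1.1.2.1 (add !!q):
                ○ open, literals {p=true, q=true, r=true}.
              branch 1.1.2.2 (add !q):
                ○ open, literals {p=true, q=false, r=true}.
      branch 1.2 (add (r -> !r)):
        !(!r == p): β-rule — branch into !r, !p  //  !!r, p.
          branch 1.2.1 (add !r, !p):
            (r -> !r): β-rule — branch into !r  //  !r.
              branch 1.2.1.1 (add !r):
                ○ open, literals {p=false, r=false}.
              branch 1.2.1.2 (add !r):
                ○ open, literals {p=false, r=false}.
          branch 1.2.2 (add !!r, p):
            (r -> !r): β-rule — branch into !r  //  !r.
              branch 1.2.2.1 (add !r):
                × closes — contains both r and !r.
              branch 1.2.2.2 (add !r):
                × closes — contains both r and !r.
  branch 2 (add !r):
    ((!q && q) -> (r -> !r)): β-rule — branch into !(!q && q)  //  (r -> !r).
      branch 2.1 (add !(!q && q)):
        !(!q && q): β-rule — branch into !!q  //  !q.
          branch 2.1.1 (add !!q):
            ○ open, literals {q=true, r=false}.
          branch 2.1.2 (add !q):
            ○ open, literals {q=false, r=false}.
      branch 2.2 (add (r -> !r)):
        (r -> !r): β-rule — branch into !r  //  !r.
          branch 2.2.1 (add !r):
            ○ open, literals {r=false}.
          branch 2.2.2 (add !r):
            ○ open, literals {r=false}.
2 branches closed, 10 open.
Each open branch fixes some atoms; the unmentioned ones are free. Counting distinct full assignments: branch {p=false, q=true, r=false} (s) contributes 2 new; branch {p=false, q=false, r=false} (s) contributes 2 new; branch {p=true, q=true, r=true} (s) contributes 2 new; branch {p=true, q=false, r=true} (s) contributes 2 new; branch {p=false, r=false} (q, s) contributes 0 new; branch {p=false, r=false} (q, s) contributes 0 new; branch {q=true, r=false} (p, s) contributes 2 new; branch {q=false, r=false} (p, s) contributes 2 new; branch {r=false} (q, p, s) contributes 0 new; branch {r=false} (q, p, s) contributes 0 new. Total: 12.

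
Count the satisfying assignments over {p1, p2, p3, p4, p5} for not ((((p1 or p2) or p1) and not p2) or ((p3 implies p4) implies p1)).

12

Initial set: {T not ((((p1 or p2) or p1) and not p2) or ((p3 implies p4) implies p1))}.
T not ((((p1 or p2) or p1) and not p2) or ((p3 implies p4) implies p1)): α-rule — add F (((p1 or p2) or p1) and not p2), F ((p3 implies p4) implies p1).
F ((p3 implies p4) implies p1): α-rule — add T (p3 implies p4), F p1.
F (((p1 or p2) or p1) and not p2): β-rule — branch into F ((p1 or p2) or p1)  //  F not p2.
  branch 1 (add F ((p1 or p2) or p1)):
    F ((p1 or p2) or p1): α-rule — add F (p1 or p2), F p1.
    F (p1 or p2): α-rule — add F p1, F p2.
    T (p3 implies p4): β-rule — branch into F p3  //  T p4.
      branch 1.1 (add F p3):
        ○ open, literals {p1=false, p2=false, p3=false}.
      branch 1.2 (add T p4):
        ○ open, literals {p1=false, p2=false, p4=true}.
  branch 2 (add F not p2):
    T (p3 implies p4): β-rule — branch into F p3  //  T p4.
      branch 2.1 (add F p3):
        ○ open, literals {p1=false, p2=true, p3=false}.
      branch 2.2 (add T p4):
        ○ open, literals {p1=false, p2=true, p4=true}.
0 branches closed, 4 open.
Each open branch fixes some atoms; the unmentioned ones are free. Counting distinct full assignments: branch {p1=false, p2=false, p3=false} (p4, p5) contributes 4 new; branch {p1=false, p2=false, p4=true} (p3, p5) contributes 2 new; branch {p1=false, p2=true, p3=false} (p4, p5) contributes 4 new; branch {p1=false, p2=true, p4=true} (p3, p5) contributes 2 new. Total: 12.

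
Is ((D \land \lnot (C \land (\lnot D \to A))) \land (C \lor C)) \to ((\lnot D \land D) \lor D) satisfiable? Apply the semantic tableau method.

Initial set: {(((D \land \lnot (C \land (\lnot D \to A))) \land (C \lor C)) \to ((\lnot D \land D) \lor D))}.
(((D \land \lnot (C \land (\lnot D \to A))) \land (C \lor C)) \to ((\lnot D \land D) \lor D)): β-rule — branch into \lnot ((D \land \lnot (C \land (\lnot D \to A))) \land (C \lor C))  //  ((\lnot D \land D) \lor D).
  branch 1 (add \lnot ((D \land \lnot (C \land (\lnot D \to A))) \land (C \lor C))):
    \lnot ((D \land \lnot (C \land (\lnot D \to A))) \land (C \lor C)): β-rule — branch into \lnot (D \land \lnot (C \land (\lnot D \to A)))  //  \lnot (C \lor C).
      branch 1.1 (add \lnot (D \land \lnot (C \land (\lnot D \to A)))):
        \lnot (D \land \lnot (C \land (\lnot D \to A))): β-rule — branch into \lnot D  //  \lnot \lnot (C \land (\lnot D \to A)).
          branch 1.1.1 (add \lnot D):
            ○ open, literals {D=F}.
          branch 1.1.2 (add \lnot \lnot (C \land (\lnot D \to A))):
            \lnot \lnot (C \land (\lnot D \to A)): α-rule — add C, (\lnot D \to A).
            (\lnot D \to A): β-rule — branch into \lnot \lnot D  //  A.
              branch 1.1.2.1 (add \lnot \lnot D):
                ○ open, literals {C=T, D=T}.
              branch 1.1.2.2 (add A):
                ○ open, literals {A=T, C=T}.
      branch 1.2 (add \lnot (C \lor C)):
        \lnot (C \lor C): α-rule — add \lnot C, \lnot C.
        ○ open, literals {C=F}.
  branch 2 (add ((\lnot D \land D) \lor D)):
    ((\lnot D \land D) \lor D): β-rule — branch into (\lnot D \land D)  //  D.
      branch 2.1 (add (\lnot D \land D)):
        (\lnot D \land D): α-rule — add \lnot D, D.
        × closes — contains both D and \lnot D.
      branch 2.2 (add D):
        ○ open, literals {D=T}.
1 branch closed, 5 open.
An open branch gives a satisfying assignment: D=F.

Satisfiable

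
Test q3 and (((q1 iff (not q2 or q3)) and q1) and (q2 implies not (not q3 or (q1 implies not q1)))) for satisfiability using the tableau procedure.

Initial set: {(q3 and (((q1 iff (not q2 or q3)) and q1) and (q2 implies not (not q3 or (q1 implies not q1)))))}.
(q3 and (((q1 iff (not q2 or q3)) and q1) and (q2 implies not (not q3 or (q1 implies not q1))))): α-rule — add q3, (((q1 iff (not q2 or q3)) and q1) and (q2 implies not (not q3 or (q1 implies not q1)))).
(((q1 iff (not q2 or q3)) and q1) and (q2 implies not (not q3 or (q1 implies not q1)))): α-rule — add ((q1 iff (not q2 or q3)) and q1), (q2 implies not (not q3 or (q1 implies not q1))).
((q1 iff (not q2 or q3)) and q1): α-rule — add (q1 iff (not q2 or q3)), q1.
(q2 implies not (not q3 or (q1 implies not q1))): β-rule — branch into not q2  //  not (not q3 or (q1 implies not q1)).
  branch 1 (add not q2):
    (q1 iff (not q2 or q3)): β-rule — branch into q1, (not q2 or q3)  //  not q1, not (not q2 or q3).
      branch 1.1 (add q1, (not q2 or q3)):
        (not q2 or q3): β-rule — branch into not q2  //  q3.
          branch 1.1.1 (add not q2):
            ○ open, literals {q1=1, q2=0, q3=1}.
          branch 1.1.2 (add q3):
            ○ open, literals {q1=1, q2=0, q3=1}.
      branch 1.2 (add not q1, not (not q2 or q3)):
        × closes — contains both q1 and not q1.
  branch 2 (add not (not q3 or (q1 implies not q1))):
    not (not q3 or (q1 implies not q1)): α-rule — add not not q3, not (q1 implies not q1).
    not (q1 implies not q1): α-rule — add q1, not not q1.
    (q1 iff (not q2 or q3)): β-rule — branch into q1, (not q2 or q3)  //  not q1, not (not q2 or q3).
      branch 2.1 (add q1, (not q2 or q3)):
        (not q2 or q3): β-rule — branch into not q2  //  q3.
          branch 2.1.1 (add not q2):
            ○ open, literals {q1=1, q2=0, q3=1}.
          branch 2.1.2 (add q3):
            ○ open, literals {q1=1, q3=1}.
      branch 2.2 (add not q1, not (not q2 or q3)):
        × closes — contains both q1 and not q1.
2 branches closed, 4 open.
An open branch gives a satisfying assignment: q1=1, q2=0, q3=1.

Satisfiable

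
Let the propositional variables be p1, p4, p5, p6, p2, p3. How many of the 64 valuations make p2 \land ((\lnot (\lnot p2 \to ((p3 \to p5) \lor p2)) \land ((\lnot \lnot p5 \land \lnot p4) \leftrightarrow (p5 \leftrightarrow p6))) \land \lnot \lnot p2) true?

0

Initial set: {(p2 \land ((\lnot (\lnot p2 \to ((p3 \to p5) \lor p2)) \land ((\lnot \lnot p5 \land \lnot p4) \leftrightarrow (p5 \leftrightarrow p6))) \land \lnot \lnot p2))}.
(p2 \land ((\lnot (\lnot p2 \to ((p3 \to p5) \lor p2)) \land ((\lnot \lnot p5 \land \lnot p4) \leftrightarrow (p5 \leftrightarrow p6))) \land \lnot \lnot p2)): α-rule — add p2, ((\lnot (\lnot p2 \to ((p3 \to p5) \lor p2)) \land ((\lnot \lnot p5 \land \lnot p4) \leftrightarrow (p5 \leftrightarrow p6))) \land \lnot \lnot p2).
((\lnot (\lnot p2 \to ((p3 \to p5) \lor p2)) \land ((\lnot \lnot p5 \land \lnot p4) \leftrightarrow (p5 \leftrightarrow p6))) \land \lnot \lnot p2): α-rule — add (\lnot (\lnot p2 \to ((p3 \to p5) \lor p2)) \land ((\lnot \lnot p5 \land \lnot p4) \leftrightarrow (p5 \leftrightarrow p6))), \lnot \lnot p2.
(\lnot (\lnot p2 \to ((p3 \to p5) \lor p2)) \land ((\lnot \lnot p5 \land \lnot p4) \leftrightarrow (p5 \leftrightarrow p6))): α-rule — add \lnot (\lnot p2 \to ((p3 \to p5) \lor p2)), ((\lnot \lnot p5 \land \lnot p4) \leftrightarrow (p5 \leftrightarrow p6)).
\lnot \lnot p2: drop double negation, giving p2.
\lnot (\lnot p2 \to ((p3 \to p5) \lor p2)): α-rule — add \lnot p2, \lnot ((p3 \to p5) \lor p2).
× closes — contains both p2 and \lnot p2.
All 1 branch closes.
No open branches: the formula has 0 satisfying assignments.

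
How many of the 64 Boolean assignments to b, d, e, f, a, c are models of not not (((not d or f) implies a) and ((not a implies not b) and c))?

Initial set: {not not (((not d or f) implies a) and ((not a implies not b) and c))}.
not not (((not d or f) implies a) and ((not a implies not b) and c)): drop double negation, giving (((not d or f) implies a) and ((not a implies not b) and c)).
(((not d or f) implies a) and ((not a implies not b) and c)): α-rule — add ((not d or f) implies a), ((not a implies not b) and c).
((not a implies not b) and c): α-rule — add (not a implies not b), c.
((not d or f) implies a): β-rule — branch into not (not d or f)  //  a.
  branch 1 (add not (not d or f)):
    not (not d or f): α-rule — add not not d, not f.
    (not a implies not b): β-rule — branch into not not a  //  not b.
      branch 1.1 (add not not a):
        ○ open, literals {a=1, c=1, d=1, f=0}.
      branch 1.2 (add not b):
        ○ open, literals {b=0, c=1, d=1, f=0}.
  branch 2 (add a):
    (not a implies not b): β-rule — branch into not not a  //  not b.
      branch 2.1 (add not not a):
        ○ open, literals {a=1, c=1}.
      branch 2.2 (add not b):
        ○ open, literals {a=1, b=0, c=1}.
0 branches closed, 4 open.
Each open branch fixes some atoms; the unmentioned ones are free. Counting distinct full assignments: branch {a=1, c=1, d=1, f=0} (b, e) contributes 4 new; branch {b=0, c=1, d=1, f=0} (e, a) contributes 2 new; branch {a=1, c=1} (b, d, e, f) contributes 12 new; branch {a=1, b=0, c=1} (d, e, f) contributes 0 new. Total: 18.

18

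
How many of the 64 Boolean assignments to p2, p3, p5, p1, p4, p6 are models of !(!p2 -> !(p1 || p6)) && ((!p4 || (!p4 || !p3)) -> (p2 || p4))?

12

Initial set: {T (!(!p2 -> !(p1 || p6)) && ((!p4 || (!p4 || !p3)) -> (p2 || p4)))}.
T (!(!p2 -> !(p1 || p6)) && ((!p4 || (!p4 || !p3)) -> (p2 || p4))): α-rule — add T !(!p2 -> !(p1 || p6)), T ((!p4 || (!p4 || !p3)) -> (p2 || p4)).
T !(!p2 -> !(p1 || p6)): α-rule — add T !p2, F !(p1 || p6).
T ((!p4 || (!p4 || !p3)) -> (p2 || p4)): β-rule — branch into F (!p4 || (!p4 || !p3))  //  T (p2 || p4).
  branch 1 (add F (!p4 || (!p4 || !p3))):
    F (!p4 || (!p4 || !p3)): α-rule — add F !p4, F (!p4 || !p3).
    F (!p4 || !p3): α-rule — add F !p4, F !p3.
    F !(p1 || p6): β-rule — branch into T p1  //  T p6.
      branch 1.1 (add T p1):
        ○ open, literals {p1=1, p2=0, p3=1, p4=1}.
      branch 1.2 (add T p6):
        ○ open, literals {p2=0, p3=1, p4=1, p6=1}.
  branch 2 (add T (p2 || p4)):
    F !(p1 || p6): β-rule — branch into T p1  //  T p6.
      branch 2.1 (add T p1):
        T (p2 || p4): β-rule — branch into T p2  //  T p4.
          branch 2.1.1 (add T p2):
            × closes — contains both p2 and !p2.
          branch 2.1.2 (add T p4):
            ○ open, literals {p1=1, p2=0, p4=1}.
      branch 2.2 (add T p6):
        T (p2 || p4): β-rule — branch into T p2  //  T p4.
          branch 2.2.1 (add T p2):
            × closes — contains both p2 and !p2.
          branch 2.2.2 (add T p4):
            ○ open, literals {p2=0, p4=1, p6=1}.
2 branches closed, 4 open.
Each open branch fixes some atoms; the unmentioned ones are free. Counting distinct full assignments: branch {p1=1, p2=0, p3=1, p4=1} (p5, p6) contributes 4 new; branch {p2=0, p3=1, p4=1, p6=1} (p5, p1) contributes 2 new; branch {p1=1, p2=0, p4=1} (p3, p5, p6) contributes 4 new; branch {p2=0, p4=1, p6=1} (p3, p5, p1) contributes 2 new. Total: 12.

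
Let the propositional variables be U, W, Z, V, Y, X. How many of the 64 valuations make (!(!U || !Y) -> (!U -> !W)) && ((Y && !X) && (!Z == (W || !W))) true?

Initial set: {T ((!(!U || !Y) -> (!U -> !W)) && ((Y && !X) && (!Z == (W || !W))))}.
T ((!(!U || !Y) -> (!U -> !W)) && ((Y && !X) && (!Z == (W || !W)))): α-rule — add T (!(!U || !Y) -> (!U -> !W)), T ((Y && !X) && (!Z == (W || !W))).
T ((Y && !X) && (!Z == (W || !W))): α-rule — add T (Y && !X), T (!Z == (W || !W)).
T (Y && !X): α-rule — add T Y, T !X.
T (!(!U || !Y) -> (!U -> !W)): β-rule — branch into F !(!U || !Y)  //  T (!U -> !W).
  branch 1 (add F !(!U || !Y)):
    T (!Z == (W || !W)): β-rule — branch into T !Z, T (W || !W)  //  F !Z, F (W || !W).
      branch 1.1 (add T !Z, T (W || !W)):
        F !(!U || !Y): β-rule — branch into T !U  //  T !Y.
          branch 1.1.1 (add T !U):
            T (W || !W): β-rule — branch into T W  //  T !W.
              branch 1.1.1.1 (add T W):
                ○ open, literals {U=0, W=1, X=0, Y=1, Z=0}.
              branch 1.1.1.2 (add T !W):
                ○ open, literals {U=0, W=0, X=0, Y=1, Z=0}.
          branch 1.1.2 (add T !Y):
            × closes — contains both Y and !Y.
      branch 1.2 (add F !Z, F (W || !W)):
        F (W || !W): α-rule — add F W, F !W.
        × closes — contains both W and !W.
  branch 2 (add T (!U -> !W)):
    T (!Z == (W || !W)): β-rule — branch into T !Z, T (W || !W)  //  F !Z, F (W || !W).
      branch 2.1 (add T !Z, T (W || !W)):
        T (!U -> !W): β-rule — branch into F !U  //  T !W.
          branch 2.1.1 (add F !U):
            T (W || !W): β-rule — branch into T W  //  T !W.
              branch 2.1.1.1 (add T W):
                ○ open, literals {U=1, W=1, X=0, Y=1, Z=0}.
              branch 2.1.1.2 (add T !W):
                ○ open, literals {U=1, W=0, X=0, Y=1, Z=0}.
          branch 2.1.2 (add T !W):
            T (W || !W): β-rule — branch into T W  //  T !W.
              branch 2.1.2.1 (add T W):
                × closes — contains both W and !W.
              branch 2.1.2.2 (add T !W):
                ○ open, literals {W=0, X=0, Y=1, Z=0}.
      branch 2.2 (add F !Z, F (W || !W)):
        F (W || !W): α-rule — add F W, F !W.
        × closes — contains both W and !W.
4 branches closed, 5 open.
Each open branch fixes some atoms; the unmentioned ones are free. Counting distinct full assignments: branch {U=0, W=1, X=0, Y=1, Z=0} (V) contributes 2 new; branch {U=0, W=0, X=0, Y=1, Z=0} (V) contributes 2 new; branch {U=1, W=1, X=0, Y=1, Z=0} (V) contributes 2 new; branch {U=1, W=0, X=0, Y=1, Z=0} (V) contributes 2 new; branch {W=0, X=0, Y=1, Z=0} (U, V) contributes 0 new. Total: 8.

8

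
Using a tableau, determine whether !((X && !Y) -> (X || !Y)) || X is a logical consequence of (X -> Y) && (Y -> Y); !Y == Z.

No

Initial set: {((X -> Y) && (Y -> Y)); (!Y == Z); !(!((X && !Y) -> (X || !Y)) || X)}.
((X -> Y) && (Y -> Y)): α-rule — add (X -> Y), (Y -> Y).
!(!((X && !Y) -> (X || !Y)) || X): α-rule — add !!((X && !Y) -> (X || !Y)), !X.
(!Y == Z): β-rule — branch into !Y, Z  //  !!Y, !Z.
  branch 1 (add !Y, Z):
    (X -> Y): β-rule — branch into !X  //  Y.
      branch 1.1 (add !X):
        (Y -> Y): β-rule — branch into !Y  //  Y.
          branch 1.1.1 (add !Y):
            !!((X && !Y) -> (X || !Y)): β-rule — branch into !(X && !Y)  //  (X || !Y).
              branch 1.1.1.1 (add !(X && !Y)):
                !(X && !Y): β-rule — branch into !X  //  !!Y.
                  branch 1.1.1.1.1 (add !X):
                    ○ open, literals {X=F, Y=F, Z=T}.
                  branch 1.1.1.1.2 (add !!Y):
                    × closes — contains both Y and !Y.
              branch 1.1.1.2 (add (X || !Y)):
                (X || !Y): β-rule — branch into X  //  !Y.
                  branch 1.1.1.2.1 (add X):
                    × closes — contains both X and !X.
                  branch 1.1.1.2.2 (add !Y):
                    ○ open, literals {X=F, Y=F, Z=T}.
          branch 1.1.2 (add Y):
            × closes — contains both Y and !Y.
      branch 1.2 (add Y):
        × closes — contains both Y and !Y.
  branch 2 (add !!Y, !Z):
    (X -> Y): β-rule — branch into !X  //  Y.
      branch 2.1 (add !X):
        (Y -> Y): β-rule — branch into !Y  //  Y.
          branch 2.1.1 (add !Y):
            × closes — contains both Y and !Y.
          branch 2.1.2 (add Y):
            !!((X && !Y) -> (X || !Y)): β-rule — branch into !(X && !Y)  //  (X || !Y).
              branch 2.1.2.1 (add !(X && !Y)):
                !(X && !Y): β-rule — branch into !X  //  !!Y.
                  branch 2.1.2.1.1 (add !X):
                    ○ open, literals {X=F, Y=T, Z=F}.
                  branch 2.1.2.1.2 (add !!Y):
                    ○ open, literals {X=F, Y=T, Z=F}.
              branch 2.1.2.2 (add (X || !Y)):
                (X || !Y): β-rule — branch into X  //  !Y.
                  branch 2.1.2.2.1 (add X):
                    × closes — contains both X and !X.
                  branch 2.1.2.2.2 (add !Y):
                    × closes — contains both Y and !Y.
      branch 2.2 (add Y):
        (Y -> Y): β-rule — branch into !Y  //  Y.
          branch 2.2.1 (add !Y):
            × closes — contains both Y and !Y.
          branch 2.2.2 (add Y):
            !!((X && !Y) -> (X || !Y)): β-rule — branch into !(X && !Y)  //  (X || !Y).
              branch 2.2.2.1 (add !(X && !Y)):
                !(X && !Y): β-rule — branch into !X  //  !!Y.
                  branch 2.2.2.1.1 (add !X):
                    ○ open, literals {X=F, Y=T, Z=F}.
                  branch 2.2.2.1.2 (add !!Y):
                    ○ open, literals {X=F, Y=T, Z=F}.
              branch 2.2.2.2 (add (X || !Y)):
                (X || !Y): β-rule — branch into X  //  !Y.
                  branch 2.2.2.2.1 (add X):
                    × closes — contains both X and !X.
                  branch 2.2.2.2.2 (add !Y):
                    × closes — contains both Y and !Y.
10 branches closed, 6 open.
An open branch gives a countermodel: X=F, Y=F, Z=T (unmentioned atoms arbitrary); the premises hold there but the conclusion fails.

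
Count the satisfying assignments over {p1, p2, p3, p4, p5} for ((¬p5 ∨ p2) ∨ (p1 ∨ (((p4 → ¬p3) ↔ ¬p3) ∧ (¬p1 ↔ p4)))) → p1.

18

Initial set: {(((¬p5 ∨ p2) ∨ (p1 ∨ (((p4 → ¬p3) ↔ ¬p3) ∧ (¬p1 ↔ p4)))) → p1)}.
(((¬p5 ∨ p2) ∨ (p1 ∨ (((p4 → ¬p3) ↔ ¬p3) ∧ (¬p1 ↔ p4)))) → p1): β-rule — branch into ¬((¬p5 ∨ p2) ∨ (p1 ∨ (((p4 → ¬p3) ↔ ¬p3) ∧ (¬p1 ↔ p4))))  //  p1.
  branch 1 (add ¬((¬p5 ∨ p2) ∨ (p1 ∨ (((p4 → ¬p3) ↔ ¬p3) ∧ (¬p1 ↔ p4))))):
    ¬((¬p5 ∨ p2) ∨ (p1 ∨ (((p4 → ¬p3) ↔ ¬p3) ∧ (¬p1 ↔ p4)))): α-rule — add ¬(¬p5 ∨ p2), ¬(p1 ∨ (((p4 → ¬p3) ↔ ¬p3) ∧ (¬p1 ↔ p4))).
    ¬(¬p5 ∨ p2): α-rule — add ¬¬p5, ¬p2.
    ¬(p1 ∨ (((p4 → ¬p3) ↔ ¬p3) ∧ (¬p1 ↔ p4))): α-rule — add ¬p1, ¬(((p4 → ¬p3) ↔ ¬p3) ∧ (¬p1 ↔ p4)).
    ¬(((p4 → ¬p3) ↔ ¬p3) ∧ (¬p1 ↔ p4)): β-rule — branch into ¬((p4 → ¬p3) ↔ ¬p3)  //  ¬(¬p1 ↔ p4).
      branch 1.1 (add ¬((p4 → ¬p3) ↔ ¬p3)):
        ¬((p4 → ¬p3) ↔ ¬p3): β-rule — branch into (p4 → ¬p3), ¬¬p3  //  ¬(p4 → ¬p3), ¬p3.
          branch 1.1.1 (add (p4 → ¬p3), ¬¬p3):
            (p4 → ¬p3): β-rule — branch into ¬p4  //  ¬p3.
              branch 1.1.1.1 (add ¬p4):
                ○ open, literals {p1=0, p2=0, p3=1, p4=0, p5=1}.
              branch 1.1.1.2 (add ¬p3):
                × closes — contains both p3 and ¬p3.
          branch 1.1.2 (add ¬(p4 → ¬p3), ¬p3):
            ¬(p4 → ¬p3): α-rule — add p4, ¬¬p3.
            × closes — contains both p3 and ¬p3.
      branch 1.2 (add ¬(¬p1 ↔ p4)):
        ¬(¬p1 ↔ p4): β-rule — branch into ¬p1, ¬p4  //  ¬¬p1, p4.
          branch 1.2.1 (add ¬p1, ¬p4):
            ○ open, literals {p1=0, p2=0, p4=0, p5=1}.
          branch 1.2.2 (add ¬¬p1, p4):
            × closes — contains both p1 and ¬p1.
  branch 2 (add p1):
    ○ open, literals {p1=1}.
3 branches closed, 3 open.
Each open branch fixes some atoms; the unmentioned ones are free. Counting distinct full assignments: branch {p1=0, p2=0, p3=1, p4=0, p5=1} (none free) contributes 1 new; branch {p1=0, p2=0, p4=0, p5=1} (p3) contributes 1 new; branch {p1=1} (p2, p3, p4, p5) contributes 16 new. Total: 18.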